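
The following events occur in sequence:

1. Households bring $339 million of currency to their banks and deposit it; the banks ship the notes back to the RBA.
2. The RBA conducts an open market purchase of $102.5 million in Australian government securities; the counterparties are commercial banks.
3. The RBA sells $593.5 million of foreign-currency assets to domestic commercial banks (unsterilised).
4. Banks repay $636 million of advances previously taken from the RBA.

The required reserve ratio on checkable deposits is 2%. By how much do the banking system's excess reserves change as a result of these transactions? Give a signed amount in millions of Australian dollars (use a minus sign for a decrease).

-$794.78 million

Currency deposit $339 million: reserves +$339M, deposits +$339M.
OMO purchase (from banks) $102.5 million: reserves +$102.5M, deposits 0.
FX sale $593.5 million: reserves −$593.5M, deposits 0.
Discount-window repayment $636 million: reserves −$636M, deposits 0.
Totals: Δreserves = −$788M, Δdeposits = +$339M.
Δrequired reserves = 2% × +$339M = +$6.78M.
Δexcess reserves = Δreserves − Δrequired = −$788M − (+$6.78M) = -$794.78 million.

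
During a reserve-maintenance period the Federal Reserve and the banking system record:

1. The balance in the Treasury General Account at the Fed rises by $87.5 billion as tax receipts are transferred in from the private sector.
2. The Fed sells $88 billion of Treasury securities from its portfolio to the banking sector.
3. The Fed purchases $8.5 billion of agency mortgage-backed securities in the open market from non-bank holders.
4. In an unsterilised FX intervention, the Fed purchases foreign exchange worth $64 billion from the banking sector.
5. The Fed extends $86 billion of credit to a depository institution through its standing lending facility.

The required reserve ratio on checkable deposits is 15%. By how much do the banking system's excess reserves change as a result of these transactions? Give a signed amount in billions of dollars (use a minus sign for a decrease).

Government account inflow $87.5 billion: reserves −$87.5B, deposits −$87.5B.
OMO sale (to banks) $88 billion: reserves −$88B, deposits 0.
Asset purchase (from non-banks) $8.5 billion: reserves +$8.5B, deposits +$8.5B.
FX purchase $64 billion: reserves +$64B, deposits 0.
Discount-window loan $86 billion: reserves +$86B, deposits 0.
Totals: Δreserves = −$17B, Δdeposits = −$79B.
Δrequired reserves = 15% × −$79B = −$11.85B.
Δexcess reserves = Δreserves − Δrequired = −$17B − (−$11.85B) = -$5.15 billion.

-$5.15 billion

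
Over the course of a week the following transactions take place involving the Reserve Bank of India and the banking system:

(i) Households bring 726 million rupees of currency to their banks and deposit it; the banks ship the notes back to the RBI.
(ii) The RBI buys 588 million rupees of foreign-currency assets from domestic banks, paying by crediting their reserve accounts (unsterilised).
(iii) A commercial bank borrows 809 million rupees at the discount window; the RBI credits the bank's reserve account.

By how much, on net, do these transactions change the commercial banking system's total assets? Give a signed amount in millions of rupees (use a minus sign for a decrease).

RBI balance sheet:
  Assets:      Loans to banks +809M, Foreign assets +588M
  Liabilities: Bank reserves +2123M, Currency in circulation −726M
Commercial banking system:
  Assets:      Reserves at CB +2123M, Foreign assets −588M
  Liabilities: Checkable deposits +726M, Borrowings from CB +809M
Change in total bank assets = +1535 million.

+1535 million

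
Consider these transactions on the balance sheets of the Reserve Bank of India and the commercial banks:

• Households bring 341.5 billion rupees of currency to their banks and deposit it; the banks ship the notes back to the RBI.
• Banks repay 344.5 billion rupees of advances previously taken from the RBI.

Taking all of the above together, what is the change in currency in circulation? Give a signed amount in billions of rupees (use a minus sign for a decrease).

-341.5 billion

Currency deposit 341.5 billion rupees: notes return to the central bank → −341.5B.
Discount-window repayment 344.5 billion rupees: no currency enters or leaves circulation → 0.
Net: −341.5 + 0 = -341.5 billion.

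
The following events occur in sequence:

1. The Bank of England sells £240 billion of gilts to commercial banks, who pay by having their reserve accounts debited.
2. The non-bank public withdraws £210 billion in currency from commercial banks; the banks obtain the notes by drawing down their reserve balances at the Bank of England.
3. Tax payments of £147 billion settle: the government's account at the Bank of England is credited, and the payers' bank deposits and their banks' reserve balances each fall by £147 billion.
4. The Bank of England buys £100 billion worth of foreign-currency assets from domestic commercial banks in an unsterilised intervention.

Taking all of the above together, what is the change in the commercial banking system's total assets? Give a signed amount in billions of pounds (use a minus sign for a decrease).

Bank of England balance sheet:
  Assets:      Securities −£240B, Foreign assets +£100B
  Liabilities: Bank reserves −£497B, Currency in circulation +£210B, Government deposits +£147B
Commercial banking system:
  Assets:      Reserves at CB −£497B, Securities +£240B, Foreign assets −£100B
  Liabilities: Checkable deposits −£357B
Change in total bank assets = -£357 billion.

-£357 billion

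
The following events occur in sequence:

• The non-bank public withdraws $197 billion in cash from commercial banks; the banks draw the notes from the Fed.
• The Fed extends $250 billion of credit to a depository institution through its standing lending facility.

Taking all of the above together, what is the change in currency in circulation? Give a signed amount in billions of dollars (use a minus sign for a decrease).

+$197 billion

Fed balance sheet:
  Assets:      Loans to banks +$250B
  Liabilities: Bank reserves +$53B, Currency in circulation +$197B
So the change in currency in circulation is +$197 billion.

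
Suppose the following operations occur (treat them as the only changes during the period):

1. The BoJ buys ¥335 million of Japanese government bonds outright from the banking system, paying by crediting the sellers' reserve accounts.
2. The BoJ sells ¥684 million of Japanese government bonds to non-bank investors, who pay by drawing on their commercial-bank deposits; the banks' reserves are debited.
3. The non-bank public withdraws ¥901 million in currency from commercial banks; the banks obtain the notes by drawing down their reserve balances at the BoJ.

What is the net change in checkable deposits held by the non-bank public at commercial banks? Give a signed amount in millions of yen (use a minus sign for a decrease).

-¥1585 million

BoJ balance sheet:
  Assets:      Securities −¥349M
  Liabilities: Bank reserves −¥1250M, Currency in circulation +¥901M
Commercial banking system:
  Assets:      Reserves at CB −¥1250M, Securities −¥335M
  Liabilities: Checkable deposits −¥1585M
So the change in checkable deposits held by the non-bank public at commercial banks is -¥1585 million.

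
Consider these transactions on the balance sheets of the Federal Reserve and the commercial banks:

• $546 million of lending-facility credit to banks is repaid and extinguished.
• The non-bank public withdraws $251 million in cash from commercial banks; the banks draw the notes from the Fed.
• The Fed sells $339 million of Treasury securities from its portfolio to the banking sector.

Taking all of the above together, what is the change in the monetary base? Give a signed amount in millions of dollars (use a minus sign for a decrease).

-$885 million

Discount-window repayment $546 million: Fed balance sheet contracts → −$546M.
Currency withdrawal $251 million: just a shift between currency and reserves — both are base money → 0.
OMO sale (to banks) $339 million: Fed balance sheet contracts → −$339M.
Net: −546 + 0 − 339 = -$885 million.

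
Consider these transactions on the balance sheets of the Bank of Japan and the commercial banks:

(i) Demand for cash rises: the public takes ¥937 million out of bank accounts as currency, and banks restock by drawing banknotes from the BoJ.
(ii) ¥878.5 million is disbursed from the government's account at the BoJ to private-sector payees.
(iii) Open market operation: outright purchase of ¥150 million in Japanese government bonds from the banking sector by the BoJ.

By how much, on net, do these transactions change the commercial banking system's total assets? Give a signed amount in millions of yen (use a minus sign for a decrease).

BoJ balance sheet:
  Assets:      Securities +¥150M
  Liabilities: Bank reserves +¥91.5M, Currency in circulation +¥937M, Government deposits −¥878.5M
Commercial banking system:
  Assets:      Reserves at CB +¥91.5M, Securities −¥150M
  Liabilities: Checkable deposits −¥58.5M
Change in total bank assets = -¥58.5 million.

-¥58.5 million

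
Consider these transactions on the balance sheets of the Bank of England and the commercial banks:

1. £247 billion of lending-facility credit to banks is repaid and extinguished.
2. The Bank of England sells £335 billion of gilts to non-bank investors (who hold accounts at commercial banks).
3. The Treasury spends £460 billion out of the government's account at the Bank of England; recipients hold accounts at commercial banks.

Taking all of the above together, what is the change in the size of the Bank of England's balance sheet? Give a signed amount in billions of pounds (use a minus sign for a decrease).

Discount-window repayment £247 billion: a Bank of England asset is shed → −£247B.
Asset sale (to non-banks) £335 billion: a Bank of England asset is shed → −£335B.
Government spending £460 billion: only the composition of liabilities changes → 0.
Net: −247 − 335 + 0 = -£582 billion.

-£582 billion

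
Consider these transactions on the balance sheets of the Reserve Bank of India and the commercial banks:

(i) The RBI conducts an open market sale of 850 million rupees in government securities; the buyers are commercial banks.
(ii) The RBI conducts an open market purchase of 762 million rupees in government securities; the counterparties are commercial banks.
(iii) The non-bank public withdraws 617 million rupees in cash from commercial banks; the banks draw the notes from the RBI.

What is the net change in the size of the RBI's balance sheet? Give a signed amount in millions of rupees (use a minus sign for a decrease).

-88 million

RBI balance sheet:
  Assets:      Securities −88M
  Liabilities: Bank reserves −705M, Currency in circulation +617M
Change in total RBI assets = -88 million.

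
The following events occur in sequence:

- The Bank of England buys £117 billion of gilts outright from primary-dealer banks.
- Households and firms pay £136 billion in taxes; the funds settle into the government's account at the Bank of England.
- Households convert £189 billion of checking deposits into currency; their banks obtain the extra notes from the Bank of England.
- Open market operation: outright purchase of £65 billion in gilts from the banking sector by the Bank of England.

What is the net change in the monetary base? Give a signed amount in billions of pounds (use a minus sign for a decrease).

OMO purchase (from banks) £117 billion: Bank of England balance sheet expands → +£117B.
Government account inflow £136 billion: reserves shift to a non-base liability → −£136B.
Currency withdrawal £189 billion: just a shift between currency and reserves — both are base money → 0.
OMO purchase (from banks) £65 billion: Bank of England balance sheet expands → +£65B.
Net: 117 − 136 + 0 + 65 = +£46 billion.

+£46 billion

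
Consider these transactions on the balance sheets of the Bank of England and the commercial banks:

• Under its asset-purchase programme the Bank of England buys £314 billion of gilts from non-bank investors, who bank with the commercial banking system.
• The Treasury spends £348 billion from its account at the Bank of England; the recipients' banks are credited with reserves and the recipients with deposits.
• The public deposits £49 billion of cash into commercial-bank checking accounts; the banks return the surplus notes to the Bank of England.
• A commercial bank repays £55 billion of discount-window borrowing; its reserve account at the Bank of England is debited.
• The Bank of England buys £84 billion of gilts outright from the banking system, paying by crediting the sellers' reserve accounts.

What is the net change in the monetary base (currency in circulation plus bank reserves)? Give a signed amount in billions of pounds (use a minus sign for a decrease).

+£691 billion

Bank of England balance sheet:
  Assets:      Securities +£398B, Loans to banks −£55B
  Liabilities: Bank reserves +£740B, Currency in circulation −£49B, Government deposits −£348B
Monetary base = currency + reserves: −£49B + (+£740B) = +£691 billion.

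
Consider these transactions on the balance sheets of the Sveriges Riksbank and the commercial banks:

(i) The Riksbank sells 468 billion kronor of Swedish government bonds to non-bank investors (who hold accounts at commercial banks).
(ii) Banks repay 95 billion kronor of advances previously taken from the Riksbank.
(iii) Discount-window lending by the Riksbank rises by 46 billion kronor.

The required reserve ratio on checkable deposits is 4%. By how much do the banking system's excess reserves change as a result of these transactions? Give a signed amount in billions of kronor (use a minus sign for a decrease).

Asset sale (to non-banks) 468 billion kronor: reserves −468B, deposits −468B.
Discount-window repayment 95 billion kronor: reserves −95B, deposits 0.
Discount-window loan 46 billion kronor: reserves +46B, deposits 0.
Totals: Δreserves = −517B, Δdeposits = −468B.
Δrequired reserves = 4% × −468B = −18.72B.
Δexcess reserves = Δreserves − Δrequired = −517B − (−18.72B) = -498.28 billion.

-498.28 billion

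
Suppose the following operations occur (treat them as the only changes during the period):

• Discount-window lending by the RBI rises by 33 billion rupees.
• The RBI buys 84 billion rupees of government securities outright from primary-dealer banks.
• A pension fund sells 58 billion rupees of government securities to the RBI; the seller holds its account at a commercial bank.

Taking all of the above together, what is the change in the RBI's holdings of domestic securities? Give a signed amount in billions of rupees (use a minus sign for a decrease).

Discount-window loan 33 billion rupees: the RBI's securities portfolio is untouched → 0.
OMO purchase (from banks) 84 billion rupees: securities added to the RBI's portfolio → +84B.
Asset purchase (from non-banks) 58 billion rupees: securities added to the RBI's portfolio → +58B.
Net: 0 + 84 + 58 = +142 billion.

+142 billion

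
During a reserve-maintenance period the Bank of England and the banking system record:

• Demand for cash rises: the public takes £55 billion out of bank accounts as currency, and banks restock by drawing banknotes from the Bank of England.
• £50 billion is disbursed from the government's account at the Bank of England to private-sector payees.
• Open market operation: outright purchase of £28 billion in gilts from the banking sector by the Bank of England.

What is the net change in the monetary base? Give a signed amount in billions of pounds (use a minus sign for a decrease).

Bank of England balance sheet:
  Assets:      Securities +£28B
  Liabilities: Bank reserves +£23B, Currency in circulation +£55B, Government deposits −£50B
Monetary base = currency + reserves: +£55B + (+£23B) = +£78 billion.

+£78 billion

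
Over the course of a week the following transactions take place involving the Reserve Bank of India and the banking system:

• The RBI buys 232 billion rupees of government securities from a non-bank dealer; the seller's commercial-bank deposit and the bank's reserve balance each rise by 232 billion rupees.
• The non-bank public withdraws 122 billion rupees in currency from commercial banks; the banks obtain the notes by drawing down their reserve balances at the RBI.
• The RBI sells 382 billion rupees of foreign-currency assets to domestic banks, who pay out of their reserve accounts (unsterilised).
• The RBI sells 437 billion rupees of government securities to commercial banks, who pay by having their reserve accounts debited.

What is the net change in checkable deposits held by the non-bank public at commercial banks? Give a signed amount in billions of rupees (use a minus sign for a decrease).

+110 billion

RBI balance sheet:
  Assets:      Securities −205B, Foreign assets −382B
  Liabilities: Bank reserves −709B, Currency in circulation +122B
Commercial banking system:
  Assets:      Reserves at CB −709B, Securities +437B, Foreign assets +382B
  Liabilities: Checkable deposits +110B
So the change in checkable deposits held by the non-bank public at commercial banks is +110 billion.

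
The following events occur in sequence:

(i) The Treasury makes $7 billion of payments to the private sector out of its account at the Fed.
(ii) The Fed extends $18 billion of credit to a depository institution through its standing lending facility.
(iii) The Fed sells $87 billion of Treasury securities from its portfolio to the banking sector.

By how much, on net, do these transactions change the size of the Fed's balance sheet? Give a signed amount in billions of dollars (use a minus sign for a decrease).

Government spending $7 billion: only the composition of liabilities changes → 0.
Discount-window loan $18 billion: a Fed asset is acquired → +$18B.
OMO sale (to banks) $87 billion: a Fed asset is shed → −$87B.
Net: 0 + 18 − 87 = -$69 billion.

-$69 billion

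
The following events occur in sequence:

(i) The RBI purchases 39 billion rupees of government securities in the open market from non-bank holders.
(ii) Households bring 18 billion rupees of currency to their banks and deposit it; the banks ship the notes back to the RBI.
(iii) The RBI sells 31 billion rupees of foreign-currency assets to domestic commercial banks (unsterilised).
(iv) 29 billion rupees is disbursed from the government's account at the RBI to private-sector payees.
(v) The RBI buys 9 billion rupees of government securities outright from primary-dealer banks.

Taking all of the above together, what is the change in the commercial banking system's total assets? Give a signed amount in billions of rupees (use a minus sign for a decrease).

+86 billion

Asset purchase (from non-banks) 39 billion rupees: bank balance sheets expand → +39B.
Currency deposit 18 billion rupees: bank balance sheets expand → +18B.
FX sale 31 billion rupees: just an asset swap on bank balance sheets → 0.
Government spending 29 billion rupees: bank balance sheets expand → +29B.
OMO purchase (from banks) 9 billion rupees: just an asset swap on bank balance sheets → 0.
Net: 39 + 18 + 0 + 29 + 0 = +86 billion.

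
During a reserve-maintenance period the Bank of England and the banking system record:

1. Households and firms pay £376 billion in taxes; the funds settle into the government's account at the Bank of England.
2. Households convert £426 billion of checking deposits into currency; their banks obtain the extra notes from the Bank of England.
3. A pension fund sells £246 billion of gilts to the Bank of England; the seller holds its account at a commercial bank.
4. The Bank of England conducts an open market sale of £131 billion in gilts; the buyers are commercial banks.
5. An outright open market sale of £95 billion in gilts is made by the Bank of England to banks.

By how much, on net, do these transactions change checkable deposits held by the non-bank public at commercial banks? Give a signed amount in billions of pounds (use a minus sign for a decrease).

-£556 billion

Bank of England balance sheet:
  Assets:      Securities +£20B
  Liabilities: Bank reserves −£782B, Currency in circulation +£426B, Government deposits +£376B
Commercial banking system:
  Assets:      Reserves at CB −£782B, Securities +£226B
  Liabilities: Checkable deposits −£556B
So the change in checkable deposits held by the non-bank public at commercial banks is -£556 billion.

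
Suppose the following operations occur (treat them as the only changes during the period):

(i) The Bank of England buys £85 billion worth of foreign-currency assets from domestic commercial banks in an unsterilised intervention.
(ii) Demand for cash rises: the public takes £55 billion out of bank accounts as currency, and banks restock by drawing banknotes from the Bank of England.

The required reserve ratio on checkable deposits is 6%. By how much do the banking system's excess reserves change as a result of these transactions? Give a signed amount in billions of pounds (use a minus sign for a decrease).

+£33.3 billion

FX purchase £85 billion: reserves +£85B, deposits 0.
Currency withdrawal £55 billion: reserves −£55B, deposits −£55B.
Totals: Δreserves = +£30B, Δdeposits = −£55B.
Δrequired reserves = 6% × −£55B = −£3.3B.
Δexcess reserves = Δreserves − Δrequired = +£30B − (−£3.3B) = +£33.3 billion.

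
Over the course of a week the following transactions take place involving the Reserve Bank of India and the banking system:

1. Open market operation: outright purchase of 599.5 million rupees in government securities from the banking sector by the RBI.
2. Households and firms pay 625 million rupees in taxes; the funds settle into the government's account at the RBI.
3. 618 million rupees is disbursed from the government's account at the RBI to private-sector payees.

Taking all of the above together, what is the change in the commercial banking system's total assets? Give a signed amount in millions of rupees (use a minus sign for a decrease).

-7 million

OMO purchase (from banks) 599.5 million rupees: just an asset swap on bank balance sheets → 0.
Government account inflow 625 million rupees: bank balance sheets shrink → −625M.
Government spending 618 million rupees: bank balance sheets expand → +618M.
Net: 0 − 625 + 618 = -7 million.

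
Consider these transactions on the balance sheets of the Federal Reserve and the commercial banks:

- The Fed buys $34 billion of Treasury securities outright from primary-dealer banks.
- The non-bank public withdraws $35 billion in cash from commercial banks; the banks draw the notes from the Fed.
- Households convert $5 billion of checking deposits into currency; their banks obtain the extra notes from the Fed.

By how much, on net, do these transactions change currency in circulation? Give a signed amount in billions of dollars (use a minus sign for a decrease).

OMO purchase (from banks) $34 billion: no currency enters or leaves circulation → 0.
Currency withdrawal $35 billion: notes leave the central bank → +$35B.
Currency withdrawal $5 billion: notes leave the central bank → +$5B.
Net: 0 + 35 + 5 = +$40 billion.

+$40 billion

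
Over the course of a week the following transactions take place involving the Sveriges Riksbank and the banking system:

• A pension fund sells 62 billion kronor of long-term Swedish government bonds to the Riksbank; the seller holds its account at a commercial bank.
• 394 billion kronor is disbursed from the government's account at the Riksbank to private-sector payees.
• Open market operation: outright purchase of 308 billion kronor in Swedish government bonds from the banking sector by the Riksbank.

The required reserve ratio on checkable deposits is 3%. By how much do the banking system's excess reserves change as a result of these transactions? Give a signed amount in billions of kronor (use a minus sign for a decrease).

+750.32 billion

Asset purchase (from non-banks) 62 billion kronor: reserves +62B, deposits +62B.
Government spending 394 billion kronor: reserves +394B, deposits +394B.
OMO purchase (from banks) 308 billion kronor: reserves +308B, deposits 0.
Totals: Δreserves = +764B, Δdeposits = +456B.
Δrequired reserves = 3% × +456B = +13.68B.
Δexcess reserves = Δreserves − Δrequired = +764B − (+13.68B) = +750.32 billion.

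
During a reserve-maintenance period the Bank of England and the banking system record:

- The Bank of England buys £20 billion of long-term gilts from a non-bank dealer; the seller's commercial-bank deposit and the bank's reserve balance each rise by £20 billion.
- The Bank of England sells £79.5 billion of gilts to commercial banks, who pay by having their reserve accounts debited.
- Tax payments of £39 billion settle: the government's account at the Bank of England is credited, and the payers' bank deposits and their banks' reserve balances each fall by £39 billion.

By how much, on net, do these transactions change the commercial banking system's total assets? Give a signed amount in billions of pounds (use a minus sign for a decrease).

-£19 billion

Asset purchase (from non-banks) £20 billion: bank balance sheets expand → +£20B.
OMO sale (to banks) £79.5 billion: just an asset swap on bank balance sheets → 0.
Government account inflow £39 billion: bank balance sheets shrink → −£39B.
Net: 20 + 0 − 39 = -£19 billion.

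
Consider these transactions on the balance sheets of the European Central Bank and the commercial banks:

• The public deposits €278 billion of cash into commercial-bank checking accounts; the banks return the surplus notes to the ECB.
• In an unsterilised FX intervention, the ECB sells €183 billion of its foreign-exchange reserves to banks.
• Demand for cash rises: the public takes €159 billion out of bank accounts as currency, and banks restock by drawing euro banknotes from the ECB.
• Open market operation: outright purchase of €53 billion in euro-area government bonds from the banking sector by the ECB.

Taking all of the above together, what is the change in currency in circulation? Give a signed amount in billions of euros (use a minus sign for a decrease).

-€119 billion

ECB balance sheet:
  Assets:      Securities +€53B, Foreign assets −€183B
  Liabilities: Bank reserves −€11B, Currency in circulation −€119B
So the change in currency in circulation is -€119 billion.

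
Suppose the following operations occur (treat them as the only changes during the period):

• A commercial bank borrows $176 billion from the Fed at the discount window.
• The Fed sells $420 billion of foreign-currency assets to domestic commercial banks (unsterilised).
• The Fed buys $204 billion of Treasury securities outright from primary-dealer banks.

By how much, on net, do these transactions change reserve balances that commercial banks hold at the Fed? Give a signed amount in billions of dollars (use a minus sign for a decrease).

-$40 billion

Discount-window loan $176 billion: the loan is credited to the bank's reserve account → +$176B.
FX sale $420 billion: the buying banks pay out of their reserve balances → −$420B.
OMO purchase (from banks) $204 billion: the Fed pays by crediting reserve accounts → +$204B.
Net: 176 − 420 + 204 = -$40 billion.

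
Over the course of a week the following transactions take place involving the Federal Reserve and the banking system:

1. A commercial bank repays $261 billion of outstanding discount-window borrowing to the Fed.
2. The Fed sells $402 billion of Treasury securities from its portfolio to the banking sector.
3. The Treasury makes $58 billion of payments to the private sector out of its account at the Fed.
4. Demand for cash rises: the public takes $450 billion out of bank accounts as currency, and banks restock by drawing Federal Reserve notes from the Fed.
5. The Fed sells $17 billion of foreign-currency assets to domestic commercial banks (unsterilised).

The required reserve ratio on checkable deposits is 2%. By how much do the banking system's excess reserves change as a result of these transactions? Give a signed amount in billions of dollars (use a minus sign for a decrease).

Discount-window repayment $261 billion: reserves −$261B, deposits 0.
OMO sale (to banks) $402 billion: reserves −$402B, deposits 0.
Government spending $58 billion: reserves +$58B, deposits +$58B.
Currency withdrawal $450 billion: reserves −$450B, deposits −$450B.
FX sale $17 billion: reserves −$17B, deposits 0.
Totals: Δreserves = −$1072B, Δdeposits = −$392B.
Δrequired reserves = 2% × −$392B = −$7.84B.
Δexcess reserves = Δreserves − Δrequired = −$1072B − (−$7.84B) = -$1064.16 billion.

-$1064.16 billion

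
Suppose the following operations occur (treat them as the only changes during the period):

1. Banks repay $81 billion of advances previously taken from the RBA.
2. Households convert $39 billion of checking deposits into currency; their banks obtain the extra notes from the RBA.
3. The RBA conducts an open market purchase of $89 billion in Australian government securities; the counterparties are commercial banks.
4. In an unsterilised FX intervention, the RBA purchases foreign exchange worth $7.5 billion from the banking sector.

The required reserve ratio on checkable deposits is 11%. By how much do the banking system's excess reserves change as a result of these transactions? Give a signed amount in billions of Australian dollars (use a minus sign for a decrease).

Discount-window repayment $81 billion: reserves −$81B, deposits 0.
Currency withdrawal $39 billion: reserves −$39B, deposits −$39B.
OMO purchase (from banks) $89 billion: reserves +$89B, deposits 0.
FX purchase $7.5 billion: reserves +$7.5B, deposits 0.
Totals: Δreserves = −$23.5B, Δdeposits = −$39B.
Δrequired reserves = 11% × −$39B = −$4.29B.
Δexcess reserves = Δreserves − Δrequired = −$23.5B − (−$4.29B) = -$19.21 billion.

-$19.21 billion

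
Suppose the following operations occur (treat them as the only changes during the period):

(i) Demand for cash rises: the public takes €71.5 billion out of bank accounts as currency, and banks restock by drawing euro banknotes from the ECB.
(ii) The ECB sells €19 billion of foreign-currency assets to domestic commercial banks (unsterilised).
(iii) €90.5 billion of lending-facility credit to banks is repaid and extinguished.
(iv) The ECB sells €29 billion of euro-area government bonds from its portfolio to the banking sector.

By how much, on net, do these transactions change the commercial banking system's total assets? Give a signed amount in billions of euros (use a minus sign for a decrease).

Currency withdrawal €71.5 billion: bank balance sheets shrink → −€71.5B.
FX sale €19 billion: just an asset swap on bank balance sheets → 0.
Discount-window repayment €90.5 billion: bank balance sheets shrink → −€90.5B.
OMO sale (to banks) €29 billion: just an asset swap on bank balance sheets → 0.
Net: −71.5 + 0 − 90.5 + 0 = -€162 billion.

-€162 billion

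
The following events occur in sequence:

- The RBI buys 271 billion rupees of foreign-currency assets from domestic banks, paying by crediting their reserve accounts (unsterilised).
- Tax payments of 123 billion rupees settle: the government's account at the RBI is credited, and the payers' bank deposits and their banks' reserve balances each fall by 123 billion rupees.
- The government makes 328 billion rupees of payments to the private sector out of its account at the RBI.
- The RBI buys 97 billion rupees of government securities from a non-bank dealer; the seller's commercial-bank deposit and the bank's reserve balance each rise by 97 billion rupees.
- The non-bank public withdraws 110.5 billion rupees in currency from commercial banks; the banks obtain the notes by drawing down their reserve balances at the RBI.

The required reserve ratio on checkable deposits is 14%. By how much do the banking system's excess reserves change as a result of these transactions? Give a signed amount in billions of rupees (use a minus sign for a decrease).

FX purchase 271 billion rupees: reserves +271B, deposits 0.
Government account inflow 123 billion rupees: reserves −123B, deposits −123B.
Government spending 328 billion rupees: reserves +328B, deposits +328B.
Asset purchase (from non-banks) 97 billion rupees: reserves +97B, deposits +97B.
Currency withdrawal 110.5 billion rupees: reserves −110.5B, deposits −110.5B.
Totals: Δreserves = +462.5B, Δdeposits = +191.5B.
Δrequired reserves = 14% × +191.5B = +26.81B.
Δexcess reserves = Δreserves − Δrequired = +462.5B − (+26.81B) = +435.69 billion.

+435.69 billion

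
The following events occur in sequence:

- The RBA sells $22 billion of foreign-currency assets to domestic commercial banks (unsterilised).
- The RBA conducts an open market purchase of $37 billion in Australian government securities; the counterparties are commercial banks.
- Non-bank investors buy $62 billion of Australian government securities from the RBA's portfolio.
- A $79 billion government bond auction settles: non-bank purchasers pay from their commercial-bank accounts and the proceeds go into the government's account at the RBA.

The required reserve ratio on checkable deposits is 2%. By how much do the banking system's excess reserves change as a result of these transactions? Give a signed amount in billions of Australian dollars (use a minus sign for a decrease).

FX sale $22 billion: reserves −$22B, deposits 0.
OMO purchase (from banks) $37 billion: reserves +$37B, deposits 0.
Asset sale (to non-banks) $62 billion: reserves −$62B, deposits −$62B.
Government account inflow $79 billion: reserves −$79B, deposits −$79B.
Totals: Δreserves = −$126B, Δdeposits = −$141B.
Δrequired reserves = 2% × −$141B = −$2.82B.
Δexcess reserves = Δreserves − Δrequired = −$126B − (−$2.82B) = -$123.18 billion.

-$123.18 billion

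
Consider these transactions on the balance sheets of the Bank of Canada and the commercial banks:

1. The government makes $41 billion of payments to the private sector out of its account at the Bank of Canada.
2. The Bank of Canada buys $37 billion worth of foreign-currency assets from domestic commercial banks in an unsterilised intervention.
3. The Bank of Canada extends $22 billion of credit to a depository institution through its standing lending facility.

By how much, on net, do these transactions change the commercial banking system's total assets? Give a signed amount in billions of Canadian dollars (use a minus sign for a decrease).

+$63 billion

Government spending $41 billion: bank balance sheets expand → +$41B.
FX purchase $37 billion: just an asset swap on bank balance sheets → 0.
Discount-window loan $22 billion: bank balance sheets expand → +$22B.
Net: 41 + 0 + 22 = +$63 billion.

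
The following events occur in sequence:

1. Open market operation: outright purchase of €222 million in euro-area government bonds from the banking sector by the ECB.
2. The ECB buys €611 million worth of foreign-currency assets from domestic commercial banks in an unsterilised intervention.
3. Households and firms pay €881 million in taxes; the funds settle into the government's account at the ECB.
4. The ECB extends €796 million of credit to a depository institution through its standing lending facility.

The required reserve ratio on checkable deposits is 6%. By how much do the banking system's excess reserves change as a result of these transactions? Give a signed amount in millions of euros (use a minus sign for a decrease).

OMO purchase (from banks) €222 million: reserves +€222M, deposits 0.
FX purchase €611 million: reserves +€611M, deposits 0.
Government account inflow €881 million: reserves −€881M, deposits −€881M.
Discount-window loan €796 million: reserves +€796M, deposits 0.
Totals: Δreserves = +€748M, Δdeposits = −€881M.
Δrequired reserves = 6% × −€881M = −€52.86M.
Δexcess reserves = Δreserves − Δrequired = +€748M − (−€52.86M) = +€800.86 million.

+€800.86 million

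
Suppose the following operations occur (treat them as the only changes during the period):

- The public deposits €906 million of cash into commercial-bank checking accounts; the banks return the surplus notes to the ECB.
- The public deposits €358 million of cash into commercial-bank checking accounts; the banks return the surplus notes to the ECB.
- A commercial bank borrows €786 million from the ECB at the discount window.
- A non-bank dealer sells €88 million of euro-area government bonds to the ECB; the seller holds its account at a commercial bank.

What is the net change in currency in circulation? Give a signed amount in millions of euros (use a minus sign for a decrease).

-€1264 million

Currency deposit €906 million: notes return to the central bank → −€906M.
Currency deposit €358 million: notes return to the central bank → −€358M.
Discount-window loan €786 million: no currency enters or leaves circulation → 0.
Asset purchase (from non-banks) €88 million: no currency enters or leaves circulation → 0.
Net: −906 − 358 + 0 + 0 = -€1264 million.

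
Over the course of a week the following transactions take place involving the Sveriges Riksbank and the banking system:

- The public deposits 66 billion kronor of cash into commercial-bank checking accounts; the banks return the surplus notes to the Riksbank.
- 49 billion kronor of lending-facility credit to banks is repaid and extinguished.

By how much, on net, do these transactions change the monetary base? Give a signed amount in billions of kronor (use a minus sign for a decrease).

-49 billion

Riksbank balance sheet:
  Assets:      Loans to banks −49B
  Liabilities: Bank reserves +17B, Currency in circulation −66B
Commercial banking system:
  Assets:      Reserves at CB +17B
  Liabilities: Checkable deposits +66B, Borrowings from CB −49B
Monetary base = currency + reserves: −66B + (+17B) = -49 billion.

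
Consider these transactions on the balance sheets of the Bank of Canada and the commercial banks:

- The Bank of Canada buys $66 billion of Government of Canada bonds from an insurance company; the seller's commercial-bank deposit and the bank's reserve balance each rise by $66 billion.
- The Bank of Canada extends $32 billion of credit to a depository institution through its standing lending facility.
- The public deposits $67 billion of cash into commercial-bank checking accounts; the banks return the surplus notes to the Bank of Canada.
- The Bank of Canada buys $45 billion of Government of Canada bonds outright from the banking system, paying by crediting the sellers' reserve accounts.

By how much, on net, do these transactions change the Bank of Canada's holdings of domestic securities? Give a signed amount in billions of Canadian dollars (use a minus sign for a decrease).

+$111 billion

Bank of Canada balance sheet:
  Assets:      Securities +$111B, Loans to banks +$32B
  Liabilities: Bank reserves +$210B, Currency in circulation −$67B
So the change in the Bank of Canada's holdings of domestic securities is +$111 billion.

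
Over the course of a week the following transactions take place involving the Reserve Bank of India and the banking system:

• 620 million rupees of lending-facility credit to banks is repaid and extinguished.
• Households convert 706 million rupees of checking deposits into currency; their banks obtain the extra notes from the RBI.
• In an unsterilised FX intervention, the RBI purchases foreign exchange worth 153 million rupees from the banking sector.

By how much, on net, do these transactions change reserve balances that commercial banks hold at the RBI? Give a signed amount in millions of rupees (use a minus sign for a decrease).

-1173 million

Discount-window repayment 620 million rupees: repayment is debited from reserves → −620M.
Currency withdrawal 706 million rupees: banks swap reserves for currency → −706M.
FX purchase 153 million rupees: the RBI pays by crediting reserve accounts → +153M.
Net: −620 − 706 + 153 = -1173 million.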